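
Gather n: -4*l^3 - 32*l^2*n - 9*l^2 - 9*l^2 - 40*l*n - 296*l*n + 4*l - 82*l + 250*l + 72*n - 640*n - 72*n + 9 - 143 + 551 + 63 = -4*l^3 - 18*l^2 + 172*l + n*(-32*l^2 - 336*l - 640) + 480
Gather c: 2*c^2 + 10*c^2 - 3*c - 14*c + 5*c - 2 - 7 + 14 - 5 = 12*c^2 - 12*c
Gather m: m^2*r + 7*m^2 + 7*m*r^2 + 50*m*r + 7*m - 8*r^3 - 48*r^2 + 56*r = m^2*(r + 7) + m*(7*r^2 + 50*r + 7) - 8*r^3 - 48*r^2 + 56*r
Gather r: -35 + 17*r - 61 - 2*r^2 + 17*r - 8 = -2*r^2 + 34*r - 104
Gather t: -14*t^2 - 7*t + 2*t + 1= -14*t^2 - 5*t + 1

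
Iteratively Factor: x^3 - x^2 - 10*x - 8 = (x + 2)*(x^2 - 3*x - 4) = (x - 4)*(x + 2)*(x + 1)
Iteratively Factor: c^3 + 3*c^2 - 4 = (c + 2)*(c^2 + c - 2) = (c + 2)^2*(c - 1)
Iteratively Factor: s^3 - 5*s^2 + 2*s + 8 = (s - 4)*(s^2 - s - 2) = (s - 4)*(s + 1)*(s - 2)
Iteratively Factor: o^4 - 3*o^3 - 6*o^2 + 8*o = (o + 2)*(o^3 - 5*o^2 + 4*o) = (o - 4)*(o + 2)*(o^2 - o) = (o - 4)*(o - 1)*(o + 2)*(o)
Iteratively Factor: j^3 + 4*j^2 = (j + 4)*(j^2) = j*(j + 4)*(j)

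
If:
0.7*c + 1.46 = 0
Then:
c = -2.09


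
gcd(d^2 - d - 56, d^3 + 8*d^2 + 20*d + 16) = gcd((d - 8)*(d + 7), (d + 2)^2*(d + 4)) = 1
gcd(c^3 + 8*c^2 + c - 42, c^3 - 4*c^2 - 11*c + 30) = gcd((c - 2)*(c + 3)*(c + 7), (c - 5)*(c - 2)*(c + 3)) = c^2 + c - 6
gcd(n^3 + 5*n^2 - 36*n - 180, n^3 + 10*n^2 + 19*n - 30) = n^2 + 11*n + 30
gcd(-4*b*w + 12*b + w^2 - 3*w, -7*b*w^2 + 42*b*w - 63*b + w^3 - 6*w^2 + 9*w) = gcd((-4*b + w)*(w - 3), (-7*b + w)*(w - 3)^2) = w - 3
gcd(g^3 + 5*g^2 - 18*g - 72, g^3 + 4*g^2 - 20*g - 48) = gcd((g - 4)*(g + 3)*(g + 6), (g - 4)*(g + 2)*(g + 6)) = g^2 + 2*g - 24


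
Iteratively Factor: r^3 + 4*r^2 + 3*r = (r + 3)*(r^2 + r) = r*(r + 3)*(r + 1)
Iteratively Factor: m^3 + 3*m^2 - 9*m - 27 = (m + 3)*(m^2 - 9) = (m + 3)^2*(m - 3)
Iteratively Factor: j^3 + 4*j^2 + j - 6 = (j + 3)*(j^2 + j - 2) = (j - 1)*(j + 3)*(j + 2)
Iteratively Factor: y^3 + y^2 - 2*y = (y)*(y^2 + y - 2) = y*(y - 1)*(y + 2)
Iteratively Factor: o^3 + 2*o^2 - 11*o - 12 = (o + 4)*(o^2 - 2*o - 3) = (o - 3)*(o + 4)*(o + 1)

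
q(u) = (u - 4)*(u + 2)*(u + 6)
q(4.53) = 36.44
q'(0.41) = -16.22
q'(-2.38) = -22.05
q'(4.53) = 77.80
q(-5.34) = 20.59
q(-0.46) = -38.05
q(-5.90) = 3.86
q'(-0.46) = -23.05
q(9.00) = 825.00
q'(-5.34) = 22.83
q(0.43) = -55.78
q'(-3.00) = -17.00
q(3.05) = -43.42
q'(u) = (u - 4)*(u + 2) + (u - 4)*(u + 6) + (u + 2)*(u + 6)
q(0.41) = -55.46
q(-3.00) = 21.00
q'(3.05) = 32.31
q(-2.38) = 8.78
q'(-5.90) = 37.23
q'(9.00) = 295.00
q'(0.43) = -16.01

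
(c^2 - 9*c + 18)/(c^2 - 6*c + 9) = (c - 6)/(c - 3)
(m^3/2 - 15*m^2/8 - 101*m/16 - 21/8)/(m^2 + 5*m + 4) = (8*m^3 - 30*m^2 - 101*m - 42)/(16*(m^2 + 5*m + 4))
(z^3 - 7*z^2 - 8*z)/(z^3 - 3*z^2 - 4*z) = (z - 8)/(z - 4)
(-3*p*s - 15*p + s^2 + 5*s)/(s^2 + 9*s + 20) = (-3*p + s)/(s + 4)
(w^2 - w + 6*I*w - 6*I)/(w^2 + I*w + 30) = (w - 1)/(w - 5*I)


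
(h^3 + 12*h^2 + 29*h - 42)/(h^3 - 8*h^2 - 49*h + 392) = (h^2 + 5*h - 6)/(h^2 - 15*h + 56)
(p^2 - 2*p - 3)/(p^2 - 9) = (p + 1)/(p + 3)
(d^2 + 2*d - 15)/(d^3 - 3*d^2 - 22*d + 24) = (d^2 + 2*d - 15)/(d^3 - 3*d^2 - 22*d + 24)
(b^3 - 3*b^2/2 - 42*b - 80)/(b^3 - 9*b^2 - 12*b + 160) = (b + 5/2)/(b - 5)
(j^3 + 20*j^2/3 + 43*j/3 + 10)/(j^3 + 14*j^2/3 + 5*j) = (j + 2)/j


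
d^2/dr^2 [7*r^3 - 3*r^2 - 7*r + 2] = 42*r - 6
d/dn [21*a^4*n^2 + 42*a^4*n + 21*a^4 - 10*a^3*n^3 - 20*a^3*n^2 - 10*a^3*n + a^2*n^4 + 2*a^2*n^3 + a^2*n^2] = 2*a^2*(21*a^2*n + 21*a^2 - 15*a*n^2 - 20*a*n - 5*a + 2*n^3 + 3*n^2 + n)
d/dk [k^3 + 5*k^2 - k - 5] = 3*k^2 + 10*k - 1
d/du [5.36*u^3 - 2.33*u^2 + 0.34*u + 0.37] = 16.08*u^2 - 4.66*u + 0.34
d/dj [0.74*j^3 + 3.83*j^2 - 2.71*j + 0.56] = 2.22*j^2 + 7.66*j - 2.71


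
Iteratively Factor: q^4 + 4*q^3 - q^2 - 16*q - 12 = (q + 3)*(q^3 + q^2 - 4*q - 4) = (q + 1)*(q + 3)*(q^2 - 4) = (q - 2)*(q + 1)*(q + 3)*(q + 2)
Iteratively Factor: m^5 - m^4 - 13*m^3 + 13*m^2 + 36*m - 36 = (m - 3)*(m^4 + 2*m^3 - 7*m^2 - 8*m + 12) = (m - 3)*(m - 1)*(m^3 + 3*m^2 - 4*m - 12) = (m - 3)*(m - 2)*(m - 1)*(m^2 + 5*m + 6) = (m - 3)*(m - 2)*(m - 1)*(m + 2)*(m + 3)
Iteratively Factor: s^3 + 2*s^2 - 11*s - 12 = (s + 1)*(s^2 + s - 12) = (s - 3)*(s + 1)*(s + 4)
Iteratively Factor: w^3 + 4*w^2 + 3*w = (w + 3)*(w^2 + w) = (w + 1)*(w + 3)*(w)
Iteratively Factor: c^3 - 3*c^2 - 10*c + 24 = (c - 4)*(c^2 + c - 6) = (c - 4)*(c + 3)*(c - 2)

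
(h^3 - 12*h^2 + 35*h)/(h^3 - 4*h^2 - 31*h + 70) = h*(h - 5)/(h^2 + 3*h - 10)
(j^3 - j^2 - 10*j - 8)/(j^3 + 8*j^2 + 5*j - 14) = (j^2 - 3*j - 4)/(j^2 + 6*j - 7)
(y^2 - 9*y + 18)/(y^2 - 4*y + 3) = (y - 6)/(y - 1)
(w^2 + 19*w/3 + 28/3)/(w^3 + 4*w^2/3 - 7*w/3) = (w + 4)/(w*(w - 1))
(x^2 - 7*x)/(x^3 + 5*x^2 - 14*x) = (x - 7)/(x^2 + 5*x - 14)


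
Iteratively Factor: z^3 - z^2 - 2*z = (z + 1)*(z^2 - 2*z) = (z - 2)*(z + 1)*(z)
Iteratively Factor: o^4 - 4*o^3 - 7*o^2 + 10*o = (o - 5)*(o^3 + o^2 - 2*o) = o*(o - 5)*(o^2 + o - 2) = o*(o - 5)*(o - 1)*(o + 2)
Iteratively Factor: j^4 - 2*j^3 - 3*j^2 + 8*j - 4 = (j - 1)*(j^3 - j^2 - 4*j + 4) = (j - 1)^2*(j^2 - 4) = (j - 2)*(j - 1)^2*(j + 2)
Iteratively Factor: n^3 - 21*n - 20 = (n + 4)*(n^2 - 4*n - 5) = (n - 5)*(n + 4)*(n + 1)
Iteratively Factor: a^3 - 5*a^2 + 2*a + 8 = (a - 2)*(a^2 - 3*a - 4) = (a - 2)*(a + 1)*(a - 4)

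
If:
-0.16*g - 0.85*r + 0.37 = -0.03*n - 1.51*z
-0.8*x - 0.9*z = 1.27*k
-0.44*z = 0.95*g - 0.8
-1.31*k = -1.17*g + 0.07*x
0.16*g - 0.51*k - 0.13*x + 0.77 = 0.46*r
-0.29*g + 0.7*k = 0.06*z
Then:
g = 0.06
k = 0.17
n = -36.93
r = 2.12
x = -2.17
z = 1.69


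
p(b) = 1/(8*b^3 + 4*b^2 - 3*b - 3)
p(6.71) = 0.00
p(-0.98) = -0.27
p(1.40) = 0.04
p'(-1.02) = -0.76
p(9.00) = 0.00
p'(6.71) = -0.00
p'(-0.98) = -0.87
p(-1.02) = -0.23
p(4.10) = 0.00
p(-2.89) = -0.01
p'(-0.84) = -1.25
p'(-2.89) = -0.01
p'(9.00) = 0.00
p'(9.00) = 0.00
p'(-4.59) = -0.00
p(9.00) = 0.00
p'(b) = (-24*b^2 - 8*b + 3)/(8*b^3 + 4*b^2 - 3*b - 3)^2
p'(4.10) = -0.00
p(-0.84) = -0.42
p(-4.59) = -0.00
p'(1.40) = -0.11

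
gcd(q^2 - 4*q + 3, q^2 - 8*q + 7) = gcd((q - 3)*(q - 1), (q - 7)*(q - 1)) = q - 1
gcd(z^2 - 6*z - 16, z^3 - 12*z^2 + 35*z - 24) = z - 8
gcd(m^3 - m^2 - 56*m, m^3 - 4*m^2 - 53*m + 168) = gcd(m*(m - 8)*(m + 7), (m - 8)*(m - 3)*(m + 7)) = m^2 - m - 56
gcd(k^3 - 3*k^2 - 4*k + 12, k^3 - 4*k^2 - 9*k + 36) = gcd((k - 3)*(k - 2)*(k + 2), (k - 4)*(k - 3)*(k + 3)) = k - 3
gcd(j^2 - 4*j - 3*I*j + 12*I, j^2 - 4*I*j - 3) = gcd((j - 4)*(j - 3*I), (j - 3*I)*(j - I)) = j - 3*I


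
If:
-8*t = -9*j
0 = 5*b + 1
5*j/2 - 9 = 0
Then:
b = -1/5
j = 18/5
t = 81/20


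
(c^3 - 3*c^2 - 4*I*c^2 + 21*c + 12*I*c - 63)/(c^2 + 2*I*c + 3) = (c^2 - c*(3 + 7*I) + 21*I)/(c - I)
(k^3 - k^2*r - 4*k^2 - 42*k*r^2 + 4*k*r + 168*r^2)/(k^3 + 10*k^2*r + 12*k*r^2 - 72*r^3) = (-k^2 + 7*k*r + 4*k - 28*r)/(-k^2 - 4*k*r + 12*r^2)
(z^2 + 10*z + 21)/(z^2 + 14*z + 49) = (z + 3)/(z + 7)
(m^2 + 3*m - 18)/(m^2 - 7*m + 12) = (m + 6)/(m - 4)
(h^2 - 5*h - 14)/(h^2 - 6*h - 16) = (h - 7)/(h - 8)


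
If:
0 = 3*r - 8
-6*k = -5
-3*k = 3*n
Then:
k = 5/6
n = -5/6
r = 8/3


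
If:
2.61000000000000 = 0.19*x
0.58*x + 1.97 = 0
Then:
No Solution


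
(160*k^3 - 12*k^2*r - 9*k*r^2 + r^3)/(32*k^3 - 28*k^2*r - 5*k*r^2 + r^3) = (-5*k + r)/(-k + r)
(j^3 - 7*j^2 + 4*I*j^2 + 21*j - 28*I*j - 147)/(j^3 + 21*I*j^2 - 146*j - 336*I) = (j^2 - j*(7 + 3*I) + 21*I)/(j^2 + 14*I*j - 48)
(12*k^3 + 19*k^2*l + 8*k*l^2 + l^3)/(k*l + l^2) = 12*k^2/l + 7*k + l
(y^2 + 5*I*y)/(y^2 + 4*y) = (y + 5*I)/(y + 4)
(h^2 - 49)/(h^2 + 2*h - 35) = (h - 7)/(h - 5)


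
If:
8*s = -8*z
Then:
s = -z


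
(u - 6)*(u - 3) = u^2 - 9*u + 18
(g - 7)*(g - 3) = g^2 - 10*g + 21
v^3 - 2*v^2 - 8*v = v*(v - 4)*(v + 2)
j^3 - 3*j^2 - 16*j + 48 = (j - 4)*(j - 3)*(j + 4)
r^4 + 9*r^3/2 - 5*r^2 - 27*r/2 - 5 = (r - 2)*(r + 1/2)*(r + 1)*(r + 5)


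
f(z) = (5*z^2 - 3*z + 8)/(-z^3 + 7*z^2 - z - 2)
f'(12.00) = 0.18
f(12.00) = -0.94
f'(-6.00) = 0.04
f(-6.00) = 0.44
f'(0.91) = -16.28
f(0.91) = 4.41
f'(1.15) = -4.05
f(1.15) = 2.43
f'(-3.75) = 0.10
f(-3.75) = 0.59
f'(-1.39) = 1.27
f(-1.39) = 1.40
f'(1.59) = -0.85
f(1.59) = 1.57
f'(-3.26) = 0.13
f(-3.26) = 0.64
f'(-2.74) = 0.20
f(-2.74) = 0.73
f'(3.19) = 0.29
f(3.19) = 1.47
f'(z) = (10*z - 3)/(-z^3 + 7*z^2 - z - 2) + (3*z^2 - 14*z + 1)*(5*z^2 - 3*z + 8)/(-z^3 + 7*z^2 - z - 2)^2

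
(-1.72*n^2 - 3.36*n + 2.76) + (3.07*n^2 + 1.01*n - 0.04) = 1.35*n^2 - 2.35*n + 2.72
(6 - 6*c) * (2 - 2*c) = 12*c^2 - 24*c + 12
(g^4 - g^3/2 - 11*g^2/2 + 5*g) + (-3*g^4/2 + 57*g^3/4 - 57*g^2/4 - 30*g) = -g^4/2 + 55*g^3/4 - 79*g^2/4 - 25*g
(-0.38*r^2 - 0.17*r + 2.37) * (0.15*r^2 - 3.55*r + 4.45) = -0.057*r^4 + 1.3235*r^3 - 0.732*r^2 - 9.17*r + 10.5465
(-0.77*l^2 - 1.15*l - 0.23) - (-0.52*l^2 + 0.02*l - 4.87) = -0.25*l^2 - 1.17*l + 4.64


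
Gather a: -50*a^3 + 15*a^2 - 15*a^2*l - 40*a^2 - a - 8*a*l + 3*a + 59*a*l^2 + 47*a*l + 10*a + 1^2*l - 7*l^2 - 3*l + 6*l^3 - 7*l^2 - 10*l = -50*a^3 + a^2*(-15*l - 25) + a*(59*l^2 + 39*l + 12) + 6*l^3 - 14*l^2 - 12*l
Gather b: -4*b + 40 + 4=44 - 4*b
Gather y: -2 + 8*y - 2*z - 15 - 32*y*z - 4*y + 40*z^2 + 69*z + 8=y*(4 - 32*z) + 40*z^2 + 67*z - 9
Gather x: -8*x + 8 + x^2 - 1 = x^2 - 8*x + 7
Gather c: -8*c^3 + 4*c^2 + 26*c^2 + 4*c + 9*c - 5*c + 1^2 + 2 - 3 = -8*c^3 + 30*c^2 + 8*c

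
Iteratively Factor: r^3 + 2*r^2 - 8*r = (r)*(r^2 + 2*r - 8) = r*(r + 4)*(r - 2)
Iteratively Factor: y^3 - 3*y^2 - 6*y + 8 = (y - 1)*(y^2 - 2*y - 8) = (y - 4)*(y - 1)*(y + 2)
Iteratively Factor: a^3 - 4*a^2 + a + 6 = (a - 2)*(a^2 - 2*a - 3) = (a - 3)*(a - 2)*(a + 1)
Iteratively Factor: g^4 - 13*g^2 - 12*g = (g)*(g^3 - 13*g - 12) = g*(g - 4)*(g^2 + 4*g + 3) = g*(g - 4)*(g + 3)*(g + 1)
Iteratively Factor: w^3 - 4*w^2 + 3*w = (w)*(w^2 - 4*w + 3) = w*(w - 3)*(w - 1)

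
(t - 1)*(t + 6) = t^2 + 5*t - 6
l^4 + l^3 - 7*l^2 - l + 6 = (l - 2)*(l - 1)*(l + 1)*(l + 3)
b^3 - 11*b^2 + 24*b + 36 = (b - 6)^2*(b + 1)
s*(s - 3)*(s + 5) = s^3 + 2*s^2 - 15*s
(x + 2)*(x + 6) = x^2 + 8*x + 12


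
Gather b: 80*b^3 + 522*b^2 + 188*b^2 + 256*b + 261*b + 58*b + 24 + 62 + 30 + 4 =80*b^3 + 710*b^2 + 575*b + 120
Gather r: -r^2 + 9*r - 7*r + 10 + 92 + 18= -r^2 + 2*r + 120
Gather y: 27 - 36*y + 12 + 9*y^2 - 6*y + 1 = 9*y^2 - 42*y + 40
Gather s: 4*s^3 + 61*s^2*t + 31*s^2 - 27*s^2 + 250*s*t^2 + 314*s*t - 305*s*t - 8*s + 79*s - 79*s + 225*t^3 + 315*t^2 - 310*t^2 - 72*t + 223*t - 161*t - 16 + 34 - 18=4*s^3 + s^2*(61*t + 4) + s*(250*t^2 + 9*t - 8) + 225*t^3 + 5*t^2 - 10*t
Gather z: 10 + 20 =30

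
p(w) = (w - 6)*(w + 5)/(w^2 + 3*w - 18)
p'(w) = (-2*w - 3)*(w - 6)*(w + 5)/(w^2 + 3*w - 18)^2 + (w - 6)/(w^2 + 3*w - 18) + (w + 5)/(w^2 + 3*w - 18) = 4*(w^2 + 6*w + 27)/(w^4 + 6*w^3 - 27*w^2 - 108*w + 324)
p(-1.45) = 1.31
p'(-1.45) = 0.20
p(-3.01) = 1.00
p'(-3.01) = 0.22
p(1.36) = 2.44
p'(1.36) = 1.02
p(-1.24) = 1.35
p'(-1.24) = 0.21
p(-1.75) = 1.25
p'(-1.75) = 0.19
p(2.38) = 5.14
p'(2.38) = 6.96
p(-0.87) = 1.43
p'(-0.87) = 0.23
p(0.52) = 1.87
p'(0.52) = 0.46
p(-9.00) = 1.67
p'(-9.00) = 0.17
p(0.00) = 1.67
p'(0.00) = 0.33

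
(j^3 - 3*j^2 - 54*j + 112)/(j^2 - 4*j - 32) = (j^2 + 5*j - 14)/(j + 4)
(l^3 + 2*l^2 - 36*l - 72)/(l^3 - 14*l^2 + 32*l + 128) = (l^2 - 36)/(l^2 - 16*l + 64)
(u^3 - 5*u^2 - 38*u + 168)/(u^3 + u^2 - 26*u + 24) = (u - 7)/(u - 1)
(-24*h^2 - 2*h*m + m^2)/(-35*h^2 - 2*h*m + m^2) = (24*h^2 + 2*h*m - m^2)/(35*h^2 + 2*h*m - m^2)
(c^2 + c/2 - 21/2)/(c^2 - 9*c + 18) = (c + 7/2)/(c - 6)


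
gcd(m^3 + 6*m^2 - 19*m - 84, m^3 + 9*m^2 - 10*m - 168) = m^2 + 3*m - 28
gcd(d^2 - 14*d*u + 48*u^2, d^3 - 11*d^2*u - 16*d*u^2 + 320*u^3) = -d + 8*u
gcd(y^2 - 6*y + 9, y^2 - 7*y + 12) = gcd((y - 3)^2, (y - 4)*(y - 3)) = y - 3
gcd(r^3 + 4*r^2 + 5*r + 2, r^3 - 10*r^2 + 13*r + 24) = r + 1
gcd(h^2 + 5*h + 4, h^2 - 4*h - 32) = h + 4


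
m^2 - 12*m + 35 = (m - 7)*(m - 5)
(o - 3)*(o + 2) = o^2 - o - 6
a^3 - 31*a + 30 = (a - 5)*(a - 1)*(a + 6)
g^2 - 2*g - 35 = (g - 7)*(g + 5)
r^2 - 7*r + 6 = (r - 6)*(r - 1)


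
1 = 1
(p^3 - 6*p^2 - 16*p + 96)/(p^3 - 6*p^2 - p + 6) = (p^2 - 16)/(p^2 - 1)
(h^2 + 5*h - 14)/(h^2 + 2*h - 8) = (h + 7)/(h + 4)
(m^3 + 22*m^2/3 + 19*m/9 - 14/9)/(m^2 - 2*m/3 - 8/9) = (3*m^2 + 20*m - 7)/(3*m - 4)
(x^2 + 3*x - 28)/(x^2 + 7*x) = (x - 4)/x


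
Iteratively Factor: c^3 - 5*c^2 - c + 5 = (c + 1)*(c^2 - 6*c + 5) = (c - 1)*(c + 1)*(c - 5)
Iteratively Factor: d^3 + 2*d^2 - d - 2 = (d + 1)*(d^2 + d - 2) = (d + 1)*(d + 2)*(d - 1)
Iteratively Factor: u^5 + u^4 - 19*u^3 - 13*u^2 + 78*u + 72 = (u + 4)*(u^4 - 3*u^3 - 7*u^2 + 15*u + 18) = (u + 1)*(u + 4)*(u^3 - 4*u^2 - 3*u + 18) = (u + 1)*(u + 2)*(u + 4)*(u^2 - 6*u + 9) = (u - 3)*(u + 1)*(u + 2)*(u + 4)*(u - 3)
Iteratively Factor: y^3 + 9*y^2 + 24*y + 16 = (y + 4)*(y^2 + 5*y + 4) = (y + 4)^2*(y + 1)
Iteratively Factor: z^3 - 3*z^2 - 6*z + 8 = (z + 2)*(z^2 - 5*z + 4) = (z - 1)*(z + 2)*(z - 4)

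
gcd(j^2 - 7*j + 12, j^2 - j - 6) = j - 3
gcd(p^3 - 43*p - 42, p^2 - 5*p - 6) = p + 1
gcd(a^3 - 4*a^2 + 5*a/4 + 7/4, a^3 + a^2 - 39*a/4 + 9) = 1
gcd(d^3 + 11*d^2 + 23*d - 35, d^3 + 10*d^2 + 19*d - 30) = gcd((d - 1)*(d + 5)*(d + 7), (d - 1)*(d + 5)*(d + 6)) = d^2 + 4*d - 5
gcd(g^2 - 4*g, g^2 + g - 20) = g - 4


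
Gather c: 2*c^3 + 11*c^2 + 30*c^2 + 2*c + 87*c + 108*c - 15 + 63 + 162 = 2*c^3 + 41*c^2 + 197*c + 210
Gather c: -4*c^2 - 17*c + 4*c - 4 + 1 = -4*c^2 - 13*c - 3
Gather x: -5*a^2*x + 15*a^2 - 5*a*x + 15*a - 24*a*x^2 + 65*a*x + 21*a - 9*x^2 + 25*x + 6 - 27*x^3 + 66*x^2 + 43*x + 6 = 15*a^2 + 36*a - 27*x^3 + x^2*(57 - 24*a) + x*(-5*a^2 + 60*a + 68) + 12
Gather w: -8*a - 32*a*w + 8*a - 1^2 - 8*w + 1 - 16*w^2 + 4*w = -16*w^2 + w*(-32*a - 4)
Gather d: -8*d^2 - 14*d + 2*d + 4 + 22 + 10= -8*d^2 - 12*d + 36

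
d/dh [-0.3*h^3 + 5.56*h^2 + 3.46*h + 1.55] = -0.9*h^2 + 11.12*h + 3.46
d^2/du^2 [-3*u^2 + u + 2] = -6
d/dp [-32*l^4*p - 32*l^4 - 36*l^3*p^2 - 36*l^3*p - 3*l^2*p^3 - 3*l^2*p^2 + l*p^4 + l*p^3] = l*(-32*l^3 - 72*l^2*p - 36*l^2 - 9*l*p^2 - 6*l*p + 4*p^3 + 3*p^2)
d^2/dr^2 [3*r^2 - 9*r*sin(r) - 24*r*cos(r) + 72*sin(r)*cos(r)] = 9*r*sin(r) + 24*r*cos(r) + 48*sin(r) - 144*sin(2*r) - 18*cos(r) + 6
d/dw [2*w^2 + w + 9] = 4*w + 1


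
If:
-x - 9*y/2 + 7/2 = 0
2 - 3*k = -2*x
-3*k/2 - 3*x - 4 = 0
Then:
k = -1/6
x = -5/4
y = 19/18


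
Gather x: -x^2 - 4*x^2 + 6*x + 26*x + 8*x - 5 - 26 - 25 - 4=-5*x^2 + 40*x - 60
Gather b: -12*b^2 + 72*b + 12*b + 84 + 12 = -12*b^2 + 84*b + 96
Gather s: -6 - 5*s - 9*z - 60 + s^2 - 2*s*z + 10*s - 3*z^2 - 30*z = s^2 + s*(5 - 2*z) - 3*z^2 - 39*z - 66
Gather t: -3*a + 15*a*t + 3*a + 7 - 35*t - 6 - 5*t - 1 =t*(15*a - 40)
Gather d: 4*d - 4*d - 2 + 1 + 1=0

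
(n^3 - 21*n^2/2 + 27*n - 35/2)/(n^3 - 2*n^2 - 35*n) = (2*n^2 - 7*n + 5)/(2*n*(n + 5))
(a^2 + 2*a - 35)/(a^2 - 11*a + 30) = (a + 7)/(a - 6)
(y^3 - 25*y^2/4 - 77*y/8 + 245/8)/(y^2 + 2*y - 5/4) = (4*y^2 - 35*y + 49)/(2*(2*y - 1))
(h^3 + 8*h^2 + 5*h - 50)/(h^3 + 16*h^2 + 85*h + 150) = (h - 2)/(h + 6)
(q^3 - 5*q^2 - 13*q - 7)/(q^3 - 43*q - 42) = (q + 1)/(q + 6)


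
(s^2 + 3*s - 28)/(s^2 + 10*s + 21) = (s - 4)/(s + 3)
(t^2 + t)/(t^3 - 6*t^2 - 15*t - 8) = t/(t^2 - 7*t - 8)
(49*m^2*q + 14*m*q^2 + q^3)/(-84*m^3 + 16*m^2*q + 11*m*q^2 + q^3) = q*(7*m + q)/(-12*m^2 + 4*m*q + q^2)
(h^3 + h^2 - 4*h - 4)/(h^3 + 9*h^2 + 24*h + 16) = (h^2 - 4)/(h^2 + 8*h + 16)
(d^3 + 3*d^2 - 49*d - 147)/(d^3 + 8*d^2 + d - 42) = (d - 7)/(d - 2)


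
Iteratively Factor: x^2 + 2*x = (x)*(x + 2)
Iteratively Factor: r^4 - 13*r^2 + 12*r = (r + 4)*(r^3 - 4*r^2 + 3*r) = r*(r + 4)*(r^2 - 4*r + 3) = r*(r - 3)*(r + 4)*(r - 1)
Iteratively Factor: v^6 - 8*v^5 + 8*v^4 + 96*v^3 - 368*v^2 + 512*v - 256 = (v - 2)*(v^5 - 6*v^4 - 4*v^3 + 88*v^2 - 192*v + 128) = (v - 2)^2*(v^4 - 4*v^3 - 12*v^2 + 64*v - 64) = (v - 4)*(v - 2)^2*(v^3 - 12*v + 16) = (v - 4)*(v - 2)^3*(v^2 + 2*v - 8) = (v - 4)*(v - 2)^3*(v + 4)*(v - 2)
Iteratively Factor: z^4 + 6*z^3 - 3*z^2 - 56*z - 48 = (z - 3)*(z^3 + 9*z^2 + 24*z + 16) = (z - 3)*(z + 1)*(z^2 + 8*z + 16) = (z - 3)*(z + 1)*(z + 4)*(z + 4)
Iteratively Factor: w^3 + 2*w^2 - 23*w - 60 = (w + 3)*(w^2 - w - 20) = (w + 3)*(w + 4)*(w - 5)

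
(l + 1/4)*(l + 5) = l^2 + 21*l/4 + 5/4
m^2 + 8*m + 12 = (m + 2)*(m + 6)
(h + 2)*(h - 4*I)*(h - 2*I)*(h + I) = h^4 + 2*h^3 - 5*I*h^3 - 2*h^2 - 10*I*h^2 - 4*h - 8*I*h - 16*I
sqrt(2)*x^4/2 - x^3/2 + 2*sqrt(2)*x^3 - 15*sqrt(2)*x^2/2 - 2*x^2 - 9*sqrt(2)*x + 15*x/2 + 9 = (x - 3)*(x + 6)*(x - sqrt(2)/2)*(sqrt(2)*x/2 + sqrt(2)/2)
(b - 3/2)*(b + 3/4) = b^2 - 3*b/4 - 9/8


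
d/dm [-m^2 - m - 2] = -2*m - 1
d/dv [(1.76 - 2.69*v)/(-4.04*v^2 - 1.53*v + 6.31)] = (-10.8676*v^2 + 14.2208*v - 14.2811)/(16.3216*v^4 + 12.3624*v^3 - 48.6439*v^2 - 19.3086*v + 39.8161)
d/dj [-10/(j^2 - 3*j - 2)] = 10*(2*j - 3)/(-j^2 + 3*j + 2)^2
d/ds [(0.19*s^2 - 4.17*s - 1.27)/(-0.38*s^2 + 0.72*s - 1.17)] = (-1.4478*s^2 - 1.4098*s + 5.7933)/(0.1444*s^4 - 0.5472*s^3 + 1.4076*s^2 - 1.6848*s + 1.3689)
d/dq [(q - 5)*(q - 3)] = 2*q - 8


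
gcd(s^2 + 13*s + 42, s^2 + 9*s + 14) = s + 7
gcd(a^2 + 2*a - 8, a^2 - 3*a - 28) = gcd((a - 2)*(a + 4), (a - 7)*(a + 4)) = a + 4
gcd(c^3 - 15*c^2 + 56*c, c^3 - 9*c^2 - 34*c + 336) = c^2 - 15*c + 56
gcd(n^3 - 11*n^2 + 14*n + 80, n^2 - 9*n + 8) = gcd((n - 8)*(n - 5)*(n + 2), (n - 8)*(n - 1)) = n - 8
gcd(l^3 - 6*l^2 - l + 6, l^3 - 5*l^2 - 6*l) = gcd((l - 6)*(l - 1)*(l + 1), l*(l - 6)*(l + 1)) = l^2 - 5*l - 6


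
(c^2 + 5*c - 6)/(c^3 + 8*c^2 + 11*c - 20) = (c + 6)/(c^2 + 9*c + 20)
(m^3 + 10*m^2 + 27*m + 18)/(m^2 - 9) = (m^2 + 7*m + 6)/(m - 3)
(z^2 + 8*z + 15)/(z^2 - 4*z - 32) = (z^2 + 8*z + 15)/(z^2 - 4*z - 32)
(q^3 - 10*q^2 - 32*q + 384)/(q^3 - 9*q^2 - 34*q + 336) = (q - 8)/(q - 7)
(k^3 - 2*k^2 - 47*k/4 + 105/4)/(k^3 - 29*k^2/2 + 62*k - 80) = (2*k^2 + k - 21)/(2*(k^2 - 12*k + 32))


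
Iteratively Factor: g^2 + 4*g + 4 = (g + 2)*(g + 2)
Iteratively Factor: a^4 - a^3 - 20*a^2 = (a)*(a^3 - a^2 - 20*a) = a*(a + 4)*(a^2 - 5*a) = a*(a - 5)*(a + 4)*(a)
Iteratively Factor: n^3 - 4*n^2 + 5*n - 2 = (n - 1)*(n^2 - 3*n + 2) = (n - 2)*(n - 1)*(n - 1)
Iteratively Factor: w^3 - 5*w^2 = (w - 5)*(w^2) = w*(w - 5)*(w)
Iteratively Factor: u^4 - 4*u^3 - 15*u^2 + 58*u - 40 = (u - 5)*(u^3 + u^2 - 10*u + 8) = (u - 5)*(u - 1)*(u^2 + 2*u - 8) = (u - 5)*(u - 1)*(u + 4)*(u - 2)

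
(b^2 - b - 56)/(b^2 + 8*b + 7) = (b - 8)/(b + 1)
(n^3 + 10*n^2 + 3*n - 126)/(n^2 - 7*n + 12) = (n^2 + 13*n + 42)/(n - 4)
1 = 1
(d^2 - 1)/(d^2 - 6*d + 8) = (d^2 - 1)/(d^2 - 6*d + 8)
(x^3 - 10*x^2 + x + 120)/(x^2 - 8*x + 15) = (x^2 - 5*x - 24)/(x - 3)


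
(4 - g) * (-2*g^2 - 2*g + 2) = 2*g^3 - 6*g^2 - 10*g + 8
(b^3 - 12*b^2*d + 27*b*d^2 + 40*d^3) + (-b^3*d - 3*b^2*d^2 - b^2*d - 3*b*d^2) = -b^3*d + b^3 - 3*b^2*d^2 - 13*b^2*d + 24*b*d^2 + 40*d^3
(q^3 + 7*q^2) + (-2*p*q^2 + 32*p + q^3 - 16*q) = -2*p*q^2 + 32*p + 2*q^3 + 7*q^2 - 16*q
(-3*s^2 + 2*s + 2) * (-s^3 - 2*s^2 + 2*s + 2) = 3*s^5 + 4*s^4 - 12*s^3 - 6*s^2 + 8*s + 4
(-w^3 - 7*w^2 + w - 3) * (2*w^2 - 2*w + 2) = -2*w^5 - 12*w^4 + 14*w^3 - 22*w^2 + 8*w - 6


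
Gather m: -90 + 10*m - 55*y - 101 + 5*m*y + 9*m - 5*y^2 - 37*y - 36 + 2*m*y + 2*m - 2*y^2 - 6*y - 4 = m*(7*y + 21) - 7*y^2 - 98*y - 231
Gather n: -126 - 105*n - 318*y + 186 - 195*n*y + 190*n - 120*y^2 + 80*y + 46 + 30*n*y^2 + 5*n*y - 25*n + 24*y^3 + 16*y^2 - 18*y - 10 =n*(30*y^2 - 190*y + 60) + 24*y^3 - 104*y^2 - 256*y + 96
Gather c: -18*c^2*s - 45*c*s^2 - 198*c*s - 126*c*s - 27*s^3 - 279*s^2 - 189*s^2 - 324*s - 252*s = -18*c^2*s + c*(-45*s^2 - 324*s) - 27*s^3 - 468*s^2 - 576*s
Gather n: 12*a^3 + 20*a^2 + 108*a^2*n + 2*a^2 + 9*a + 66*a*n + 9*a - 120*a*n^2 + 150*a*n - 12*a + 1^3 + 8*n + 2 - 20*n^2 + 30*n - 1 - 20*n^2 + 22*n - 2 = 12*a^3 + 22*a^2 + 6*a + n^2*(-120*a - 40) + n*(108*a^2 + 216*a + 60)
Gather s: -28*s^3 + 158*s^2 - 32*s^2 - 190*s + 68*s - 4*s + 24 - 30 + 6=-28*s^3 + 126*s^2 - 126*s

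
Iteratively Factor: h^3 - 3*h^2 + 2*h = (h - 1)*(h^2 - 2*h) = h*(h - 1)*(h - 2)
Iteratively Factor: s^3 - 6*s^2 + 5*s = (s)*(s^2 - 6*s + 5) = s*(s - 5)*(s - 1)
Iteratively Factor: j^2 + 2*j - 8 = (j - 2)*(j + 4)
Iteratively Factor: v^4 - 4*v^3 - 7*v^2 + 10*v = (v - 5)*(v^3 + v^2 - 2*v) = (v - 5)*(v - 1)*(v^2 + 2*v) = (v - 5)*(v - 1)*(v + 2)*(v)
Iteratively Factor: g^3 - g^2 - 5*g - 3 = (g - 3)*(g^2 + 2*g + 1) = (g - 3)*(g + 1)*(g + 1)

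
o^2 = o^2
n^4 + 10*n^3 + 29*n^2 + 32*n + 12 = (n + 1)^2*(n + 2)*(n + 6)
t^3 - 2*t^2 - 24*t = t*(t - 6)*(t + 4)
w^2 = w^2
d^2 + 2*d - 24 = (d - 4)*(d + 6)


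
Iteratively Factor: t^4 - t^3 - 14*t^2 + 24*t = (t + 4)*(t^3 - 5*t^2 + 6*t) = (t - 2)*(t + 4)*(t^2 - 3*t) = (t - 3)*(t - 2)*(t + 4)*(t)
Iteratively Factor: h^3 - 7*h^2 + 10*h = (h - 2)*(h^2 - 5*h) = h*(h - 2)*(h - 5)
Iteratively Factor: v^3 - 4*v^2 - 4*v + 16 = (v + 2)*(v^2 - 6*v + 8) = (v - 2)*(v + 2)*(v - 4)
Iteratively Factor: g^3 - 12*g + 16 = (g + 4)*(g^2 - 4*g + 4) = (g - 2)*(g + 4)*(g - 2)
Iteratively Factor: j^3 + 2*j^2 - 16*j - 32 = (j + 4)*(j^2 - 2*j - 8) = (j - 4)*(j + 4)*(j + 2)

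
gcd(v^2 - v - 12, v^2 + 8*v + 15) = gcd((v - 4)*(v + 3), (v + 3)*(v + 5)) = v + 3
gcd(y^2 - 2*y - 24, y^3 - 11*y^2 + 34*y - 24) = y - 6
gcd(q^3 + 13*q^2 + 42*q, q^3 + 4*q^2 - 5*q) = q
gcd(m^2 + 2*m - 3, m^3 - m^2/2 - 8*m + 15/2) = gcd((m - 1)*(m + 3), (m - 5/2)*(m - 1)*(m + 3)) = m^2 + 2*m - 3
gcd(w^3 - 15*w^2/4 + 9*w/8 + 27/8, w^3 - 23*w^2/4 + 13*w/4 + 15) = w - 3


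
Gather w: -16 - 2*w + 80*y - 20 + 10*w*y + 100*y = w*(10*y - 2) + 180*y - 36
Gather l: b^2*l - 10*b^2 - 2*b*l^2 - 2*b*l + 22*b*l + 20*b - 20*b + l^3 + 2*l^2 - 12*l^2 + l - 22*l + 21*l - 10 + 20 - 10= -10*b^2 + l^3 + l^2*(-2*b - 10) + l*(b^2 + 20*b)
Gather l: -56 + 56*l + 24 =56*l - 32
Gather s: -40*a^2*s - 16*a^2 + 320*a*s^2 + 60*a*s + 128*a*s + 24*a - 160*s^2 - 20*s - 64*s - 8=-16*a^2 + 24*a + s^2*(320*a - 160) + s*(-40*a^2 + 188*a - 84) - 8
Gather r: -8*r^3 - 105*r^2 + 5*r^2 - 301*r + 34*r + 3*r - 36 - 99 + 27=-8*r^3 - 100*r^2 - 264*r - 108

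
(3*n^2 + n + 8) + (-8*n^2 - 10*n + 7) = -5*n^2 - 9*n + 15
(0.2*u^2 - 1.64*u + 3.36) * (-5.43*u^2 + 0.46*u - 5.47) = -1.086*u^4 + 8.9972*u^3 - 20.0932*u^2 + 10.5164*u - 18.3792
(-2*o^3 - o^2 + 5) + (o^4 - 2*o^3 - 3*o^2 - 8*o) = o^4 - 4*o^3 - 4*o^2 - 8*o + 5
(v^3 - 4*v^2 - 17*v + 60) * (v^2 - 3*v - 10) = v^5 - 7*v^4 - 15*v^3 + 151*v^2 - 10*v - 600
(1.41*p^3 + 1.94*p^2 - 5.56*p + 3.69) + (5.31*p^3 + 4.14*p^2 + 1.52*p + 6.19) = 6.72*p^3 + 6.08*p^2 - 4.04*p + 9.88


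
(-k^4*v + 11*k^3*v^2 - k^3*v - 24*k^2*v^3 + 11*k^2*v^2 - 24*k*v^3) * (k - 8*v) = -k^5*v + 19*k^4*v^2 - k^4*v - 112*k^3*v^3 + 19*k^3*v^2 + 192*k^2*v^4 - 112*k^2*v^3 + 192*k*v^4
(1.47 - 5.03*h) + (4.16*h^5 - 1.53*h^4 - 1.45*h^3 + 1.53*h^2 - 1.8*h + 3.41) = 4.16*h^5 - 1.53*h^4 - 1.45*h^3 + 1.53*h^2 - 6.83*h + 4.88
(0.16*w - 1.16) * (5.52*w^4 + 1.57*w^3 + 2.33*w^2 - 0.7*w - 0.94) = 0.8832*w^5 - 6.152*w^4 - 1.4484*w^3 - 2.8148*w^2 + 0.6616*w + 1.0904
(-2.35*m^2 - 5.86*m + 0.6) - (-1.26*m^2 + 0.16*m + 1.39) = -1.09*m^2 - 6.02*m - 0.79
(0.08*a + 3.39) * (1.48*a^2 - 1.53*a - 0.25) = 0.1184*a^3 + 4.8948*a^2 - 5.2067*a - 0.8475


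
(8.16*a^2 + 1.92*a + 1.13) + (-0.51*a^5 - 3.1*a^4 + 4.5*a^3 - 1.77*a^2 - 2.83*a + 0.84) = -0.51*a^5 - 3.1*a^4 + 4.5*a^3 + 6.39*a^2 - 0.91*a + 1.97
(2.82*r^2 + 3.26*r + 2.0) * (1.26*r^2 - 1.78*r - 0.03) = 3.5532*r^4 - 0.912*r^3 - 3.3674*r^2 - 3.6578*r - 0.06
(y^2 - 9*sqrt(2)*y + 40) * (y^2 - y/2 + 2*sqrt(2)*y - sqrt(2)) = y^4 - 7*sqrt(2)*y^3 - y^3/2 + 4*y^2 + 7*sqrt(2)*y^2/2 - 2*y + 80*sqrt(2)*y - 40*sqrt(2)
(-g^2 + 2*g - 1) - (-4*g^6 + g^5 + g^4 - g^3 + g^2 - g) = 4*g^6 - g^5 - g^4 + g^3 - 2*g^2 + 3*g - 1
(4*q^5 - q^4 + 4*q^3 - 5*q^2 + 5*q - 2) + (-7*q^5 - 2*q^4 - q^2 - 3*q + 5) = -3*q^5 - 3*q^4 + 4*q^3 - 6*q^2 + 2*q + 3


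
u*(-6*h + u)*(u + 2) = -6*h*u^2 - 12*h*u + u^3 + 2*u^2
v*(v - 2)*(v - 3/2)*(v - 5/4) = v^4 - 19*v^3/4 + 59*v^2/8 - 15*v/4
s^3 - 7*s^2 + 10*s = s*(s - 5)*(s - 2)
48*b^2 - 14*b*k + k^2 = (-8*b + k)*(-6*b + k)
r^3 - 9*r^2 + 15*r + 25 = (r - 5)^2*(r + 1)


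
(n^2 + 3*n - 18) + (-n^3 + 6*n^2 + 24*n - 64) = -n^3 + 7*n^2 + 27*n - 82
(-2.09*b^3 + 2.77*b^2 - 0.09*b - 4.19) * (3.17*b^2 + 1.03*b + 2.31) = -6.6253*b^5 + 6.6282*b^4 - 2.2601*b^3 - 6.9763*b^2 - 4.5236*b - 9.6789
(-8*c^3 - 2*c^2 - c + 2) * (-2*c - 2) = 16*c^4 + 20*c^3 + 6*c^2 - 2*c - 4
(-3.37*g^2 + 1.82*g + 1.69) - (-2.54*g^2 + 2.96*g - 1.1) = -0.83*g^2 - 1.14*g + 2.79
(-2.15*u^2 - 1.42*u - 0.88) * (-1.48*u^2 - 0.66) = 3.182*u^4 + 2.1016*u^3 + 2.7214*u^2 + 0.9372*u + 0.5808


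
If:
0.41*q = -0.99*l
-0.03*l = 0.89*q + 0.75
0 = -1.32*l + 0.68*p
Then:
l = 0.35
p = 0.69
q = -0.85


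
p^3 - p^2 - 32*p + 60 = (p - 5)*(p - 2)*(p + 6)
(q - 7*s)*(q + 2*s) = q^2 - 5*q*s - 14*s^2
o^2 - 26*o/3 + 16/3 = (o - 8)*(o - 2/3)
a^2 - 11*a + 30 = (a - 6)*(a - 5)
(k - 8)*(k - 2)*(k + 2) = k^3 - 8*k^2 - 4*k + 32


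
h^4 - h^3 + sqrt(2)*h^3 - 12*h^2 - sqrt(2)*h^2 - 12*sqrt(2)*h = h*(h - 4)*(h + 3)*(h + sqrt(2))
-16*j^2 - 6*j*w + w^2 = (-8*j + w)*(2*j + w)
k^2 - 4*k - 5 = (k - 5)*(k + 1)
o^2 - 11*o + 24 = (o - 8)*(o - 3)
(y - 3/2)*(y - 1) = y^2 - 5*y/2 + 3/2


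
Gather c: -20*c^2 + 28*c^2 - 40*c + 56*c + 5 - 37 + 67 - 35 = 8*c^2 + 16*c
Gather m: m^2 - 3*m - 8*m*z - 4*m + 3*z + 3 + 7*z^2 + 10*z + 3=m^2 + m*(-8*z - 7) + 7*z^2 + 13*z + 6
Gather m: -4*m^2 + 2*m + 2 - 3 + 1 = -4*m^2 + 2*m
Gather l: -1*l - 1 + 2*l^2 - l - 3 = 2*l^2 - 2*l - 4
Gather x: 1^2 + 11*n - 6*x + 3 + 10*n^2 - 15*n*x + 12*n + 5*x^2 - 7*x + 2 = 10*n^2 + 23*n + 5*x^2 + x*(-15*n - 13) + 6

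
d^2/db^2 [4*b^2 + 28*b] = 8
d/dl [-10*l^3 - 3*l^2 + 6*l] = -30*l^2 - 6*l + 6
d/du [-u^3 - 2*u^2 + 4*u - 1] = -3*u^2 - 4*u + 4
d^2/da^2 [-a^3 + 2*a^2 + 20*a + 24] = 4 - 6*a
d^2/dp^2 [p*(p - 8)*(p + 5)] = 6*p - 6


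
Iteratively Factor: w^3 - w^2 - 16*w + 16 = (w - 1)*(w^2 - 16) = (w - 1)*(w + 4)*(w - 4)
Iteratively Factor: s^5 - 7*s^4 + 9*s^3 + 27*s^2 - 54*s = (s - 3)*(s^4 - 4*s^3 - 3*s^2 + 18*s) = (s - 3)^2*(s^3 - s^2 - 6*s) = s*(s - 3)^2*(s^2 - s - 6) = s*(s - 3)^3*(s + 2)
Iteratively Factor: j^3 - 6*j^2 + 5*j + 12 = (j - 4)*(j^2 - 2*j - 3) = (j - 4)*(j - 3)*(j + 1)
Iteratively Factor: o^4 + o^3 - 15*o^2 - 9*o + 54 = (o + 3)*(o^3 - 2*o^2 - 9*o + 18) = (o + 3)^2*(o^2 - 5*o + 6) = (o - 3)*(o + 3)^2*(o - 2)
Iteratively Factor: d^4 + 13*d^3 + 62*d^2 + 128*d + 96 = (d + 2)*(d^3 + 11*d^2 + 40*d + 48) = (d + 2)*(d + 4)*(d^2 + 7*d + 12) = (d + 2)*(d + 4)^2*(d + 3)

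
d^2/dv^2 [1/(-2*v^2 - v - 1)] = 2*(4*v^2 + 2*v - (4*v + 1)^2 + 2)/(2*v^2 + v + 1)^3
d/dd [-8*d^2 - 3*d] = -16*d - 3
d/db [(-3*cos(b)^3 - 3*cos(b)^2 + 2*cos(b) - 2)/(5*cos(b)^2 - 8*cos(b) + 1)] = (15*cos(b)^4 - 48*cos(b)^3 - 5*cos(b)^2 - 14*cos(b) + 14)*sin(b)/(5*sin(b)^2 + 8*cos(b) - 6)^2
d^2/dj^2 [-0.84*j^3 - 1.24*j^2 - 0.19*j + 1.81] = -5.04*j - 2.48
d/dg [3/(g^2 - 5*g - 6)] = 3*(5 - 2*g)/(-g^2 + 5*g + 6)^2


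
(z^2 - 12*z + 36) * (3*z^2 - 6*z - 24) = 3*z^4 - 42*z^3 + 156*z^2 + 72*z - 864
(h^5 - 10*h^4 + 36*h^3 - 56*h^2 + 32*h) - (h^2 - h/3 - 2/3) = h^5 - 10*h^4 + 36*h^3 - 57*h^2 + 97*h/3 + 2/3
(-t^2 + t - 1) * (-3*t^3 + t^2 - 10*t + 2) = 3*t^5 - 4*t^4 + 14*t^3 - 13*t^2 + 12*t - 2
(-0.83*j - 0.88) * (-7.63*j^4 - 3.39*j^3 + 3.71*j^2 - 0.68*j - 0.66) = 6.3329*j^5 + 9.5281*j^4 - 0.0960999999999999*j^3 - 2.7004*j^2 + 1.1462*j + 0.5808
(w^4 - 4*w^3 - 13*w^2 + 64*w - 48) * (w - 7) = w^5 - 11*w^4 + 15*w^3 + 155*w^2 - 496*w + 336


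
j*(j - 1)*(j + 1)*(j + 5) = j^4 + 5*j^3 - j^2 - 5*j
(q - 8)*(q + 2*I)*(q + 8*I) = q^3 - 8*q^2 + 10*I*q^2 - 16*q - 80*I*q + 128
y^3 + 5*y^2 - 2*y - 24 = (y - 2)*(y + 3)*(y + 4)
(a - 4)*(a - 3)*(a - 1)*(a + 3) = a^4 - 5*a^3 - 5*a^2 + 45*a - 36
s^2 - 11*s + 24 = (s - 8)*(s - 3)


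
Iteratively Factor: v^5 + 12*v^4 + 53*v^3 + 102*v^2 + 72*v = (v + 3)*(v^4 + 9*v^3 + 26*v^2 + 24*v) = (v + 2)*(v + 3)*(v^3 + 7*v^2 + 12*v) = (v + 2)*(v + 3)^2*(v^2 + 4*v) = (v + 2)*(v + 3)^2*(v + 4)*(v)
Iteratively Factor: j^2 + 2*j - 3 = (j + 3)*(j - 1)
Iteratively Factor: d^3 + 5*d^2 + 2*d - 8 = (d - 1)*(d^2 + 6*d + 8) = (d - 1)*(d + 4)*(d + 2)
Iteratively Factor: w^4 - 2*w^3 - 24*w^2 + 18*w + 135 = (w - 3)*(w^3 + w^2 - 21*w - 45) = (w - 3)*(w + 3)*(w^2 - 2*w - 15) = (w - 3)*(w + 3)^2*(w - 5)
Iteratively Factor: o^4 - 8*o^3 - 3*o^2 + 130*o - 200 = (o - 5)*(o^3 - 3*o^2 - 18*o + 40) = (o - 5)*(o + 4)*(o^2 - 7*o + 10) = (o - 5)*(o - 2)*(o + 4)*(o - 5)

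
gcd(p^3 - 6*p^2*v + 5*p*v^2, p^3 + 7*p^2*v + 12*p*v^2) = p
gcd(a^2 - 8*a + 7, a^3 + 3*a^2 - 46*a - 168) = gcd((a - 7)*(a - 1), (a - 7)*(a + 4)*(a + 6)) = a - 7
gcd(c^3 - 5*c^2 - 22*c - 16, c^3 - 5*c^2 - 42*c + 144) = c - 8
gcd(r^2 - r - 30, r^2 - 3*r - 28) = 1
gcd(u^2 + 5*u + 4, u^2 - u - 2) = u + 1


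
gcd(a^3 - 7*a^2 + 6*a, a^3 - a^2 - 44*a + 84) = a - 6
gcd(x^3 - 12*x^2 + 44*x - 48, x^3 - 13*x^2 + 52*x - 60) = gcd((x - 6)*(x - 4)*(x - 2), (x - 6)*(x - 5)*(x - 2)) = x^2 - 8*x + 12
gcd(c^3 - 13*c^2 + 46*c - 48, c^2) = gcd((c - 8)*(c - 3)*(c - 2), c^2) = 1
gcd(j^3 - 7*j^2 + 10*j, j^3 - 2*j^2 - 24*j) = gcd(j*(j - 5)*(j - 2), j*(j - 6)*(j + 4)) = j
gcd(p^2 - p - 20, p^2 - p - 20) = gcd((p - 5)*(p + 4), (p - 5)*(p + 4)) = p^2 - p - 20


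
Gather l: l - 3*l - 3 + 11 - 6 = 2 - 2*l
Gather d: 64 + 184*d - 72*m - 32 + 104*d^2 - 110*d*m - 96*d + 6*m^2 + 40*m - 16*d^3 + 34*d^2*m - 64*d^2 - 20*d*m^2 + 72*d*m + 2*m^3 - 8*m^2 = -16*d^3 + d^2*(34*m + 40) + d*(-20*m^2 - 38*m + 88) + 2*m^3 - 2*m^2 - 32*m + 32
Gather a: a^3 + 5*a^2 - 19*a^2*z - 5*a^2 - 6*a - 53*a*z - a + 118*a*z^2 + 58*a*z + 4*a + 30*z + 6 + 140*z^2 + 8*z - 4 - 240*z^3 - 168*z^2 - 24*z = a^3 - 19*a^2*z + a*(118*z^2 + 5*z - 3) - 240*z^3 - 28*z^2 + 14*z + 2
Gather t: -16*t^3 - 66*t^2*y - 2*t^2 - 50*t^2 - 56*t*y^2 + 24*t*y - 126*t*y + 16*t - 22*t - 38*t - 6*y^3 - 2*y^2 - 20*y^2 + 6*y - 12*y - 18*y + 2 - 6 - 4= -16*t^3 + t^2*(-66*y - 52) + t*(-56*y^2 - 102*y - 44) - 6*y^3 - 22*y^2 - 24*y - 8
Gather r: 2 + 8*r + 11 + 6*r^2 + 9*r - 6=6*r^2 + 17*r + 7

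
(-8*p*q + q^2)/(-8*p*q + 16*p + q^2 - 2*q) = q/(q - 2)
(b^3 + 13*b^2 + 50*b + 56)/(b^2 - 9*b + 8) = (b^3 + 13*b^2 + 50*b + 56)/(b^2 - 9*b + 8)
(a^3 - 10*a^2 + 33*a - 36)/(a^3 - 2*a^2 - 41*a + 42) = (a^3 - 10*a^2 + 33*a - 36)/(a^3 - 2*a^2 - 41*a + 42)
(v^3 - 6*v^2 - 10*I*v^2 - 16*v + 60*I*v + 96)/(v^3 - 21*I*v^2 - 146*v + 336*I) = (v^2 - 2*v*(3 + I) + 12*I)/(v^2 - 13*I*v - 42)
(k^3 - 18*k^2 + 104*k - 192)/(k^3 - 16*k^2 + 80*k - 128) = (k - 6)/(k - 4)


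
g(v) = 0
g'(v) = 0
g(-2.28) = 0.00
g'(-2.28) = 0.00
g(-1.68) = 0.00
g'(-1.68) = 0.00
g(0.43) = 0.00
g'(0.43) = 0.00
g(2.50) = 0.00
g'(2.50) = 0.00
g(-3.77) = 0.00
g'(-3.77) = 0.00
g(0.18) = 0.00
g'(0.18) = 0.00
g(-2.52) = 0.00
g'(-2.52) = 0.00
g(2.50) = 0.00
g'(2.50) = 0.00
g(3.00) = 0.00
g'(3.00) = 0.00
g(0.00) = 0.00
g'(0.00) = 0.00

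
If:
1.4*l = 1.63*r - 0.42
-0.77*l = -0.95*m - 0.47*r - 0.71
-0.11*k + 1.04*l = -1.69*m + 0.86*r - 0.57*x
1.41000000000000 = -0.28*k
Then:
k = -5.04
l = 1.20266836286285 - 0.598103729724565*x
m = -0.230628180186334*x - 0.411098947713654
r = 1.29063540368588 - 0.513708724916804*x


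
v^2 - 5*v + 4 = (v - 4)*(v - 1)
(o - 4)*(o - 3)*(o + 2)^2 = o^4 - 3*o^3 - 12*o^2 + 20*o + 48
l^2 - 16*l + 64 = (l - 8)^2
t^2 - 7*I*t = t*(t - 7*I)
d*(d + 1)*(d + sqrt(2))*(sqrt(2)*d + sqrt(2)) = sqrt(2)*d^4 + 2*d^3 + 2*sqrt(2)*d^3 + sqrt(2)*d^2 + 4*d^2 + 2*d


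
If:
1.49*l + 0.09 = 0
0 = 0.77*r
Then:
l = -0.06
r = 0.00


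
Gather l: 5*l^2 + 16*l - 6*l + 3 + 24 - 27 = 5*l^2 + 10*l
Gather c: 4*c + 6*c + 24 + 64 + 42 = 10*c + 130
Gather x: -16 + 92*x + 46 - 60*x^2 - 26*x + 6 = -60*x^2 + 66*x + 36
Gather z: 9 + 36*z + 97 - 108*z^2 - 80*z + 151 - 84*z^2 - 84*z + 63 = -192*z^2 - 128*z + 320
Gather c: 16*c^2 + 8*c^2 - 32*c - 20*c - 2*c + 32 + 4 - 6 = 24*c^2 - 54*c + 30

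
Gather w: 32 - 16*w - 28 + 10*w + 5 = 9 - 6*w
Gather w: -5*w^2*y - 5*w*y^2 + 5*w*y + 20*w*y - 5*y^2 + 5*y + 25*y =-5*w^2*y + w*(-5*y^2 + 25*y) - 5*y^2 + 30*y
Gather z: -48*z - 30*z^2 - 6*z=-30*z^2 - 54*z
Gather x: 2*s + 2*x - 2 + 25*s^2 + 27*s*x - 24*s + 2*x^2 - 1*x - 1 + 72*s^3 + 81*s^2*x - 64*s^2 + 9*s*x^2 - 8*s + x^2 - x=72*s^3 - 39*s^2 - 30*s + x^2*(9*s + 3) + x*(81*s^2 + 27*s) - 3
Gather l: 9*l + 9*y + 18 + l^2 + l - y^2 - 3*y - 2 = l^2 + 10*l - y^2 + 6*y + 16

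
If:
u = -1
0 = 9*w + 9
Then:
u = -1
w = -1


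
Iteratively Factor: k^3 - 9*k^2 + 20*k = (k)*(k^2 - 9*k + 20) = k*(k - 4)*(k - 5)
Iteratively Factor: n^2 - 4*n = (n)*(n - 4)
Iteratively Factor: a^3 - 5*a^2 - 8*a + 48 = (a + 3)*(a^2 - 8*a + 16) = (a - 4)*(a + 3)*(a - 4)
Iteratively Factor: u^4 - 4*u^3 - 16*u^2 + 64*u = (u - 4)*(u^3 - 16*u) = u*(u - 4)*(u^2 - 16) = u*(u - 4)^2*(u + 4)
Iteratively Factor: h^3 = (h)*(h^2) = h^2*(h)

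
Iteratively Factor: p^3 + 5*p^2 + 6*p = (p)*(p^2 + 5*p + 6) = p*(p + 3)*(p + 2)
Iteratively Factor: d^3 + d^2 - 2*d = (d)*(d^2 + d - 2) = d*(d - 1)*(d + 2)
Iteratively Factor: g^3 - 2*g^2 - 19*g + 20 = (g - 5)*(g^2 + 3*g - 4) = (g - 5)*(g - 1)*(g + 4)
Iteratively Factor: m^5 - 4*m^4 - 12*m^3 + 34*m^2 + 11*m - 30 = (m - 1)*(m^4 - 3*m^3 - 15*m^2 + 19*m + 30) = (m - 5)*(m - 1)*(m^3 + 2*m^2 - 5*m - 6) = (m - 5)*(m - 2)*(m - 1)*(m^2 + 4*m + 3) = (m - 5)*(m - 2)*(m - 1)*(m + 1)*(m + 3)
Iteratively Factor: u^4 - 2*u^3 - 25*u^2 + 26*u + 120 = (u - 5)*(u^3 + 3*u^2 - 10*u - 24) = (u - 5)*(u - 3)*(u^2 + 6*u + 8) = (u - 5)*(u - 3)*(u + 2)*(u + 4)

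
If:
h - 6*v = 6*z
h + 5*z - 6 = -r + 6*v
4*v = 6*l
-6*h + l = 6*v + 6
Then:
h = 24*z/31 - 27/31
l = -18*z/31 - 3/31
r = 6 - 11*z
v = -27*z/31 - 9/62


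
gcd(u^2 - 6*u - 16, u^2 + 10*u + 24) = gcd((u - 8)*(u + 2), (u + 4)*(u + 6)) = 1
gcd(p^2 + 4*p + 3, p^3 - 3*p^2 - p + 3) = p + 1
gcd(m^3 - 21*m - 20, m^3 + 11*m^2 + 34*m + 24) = m^2 + 5*m + 4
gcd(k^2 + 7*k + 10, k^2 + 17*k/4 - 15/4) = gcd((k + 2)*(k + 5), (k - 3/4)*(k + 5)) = k + 5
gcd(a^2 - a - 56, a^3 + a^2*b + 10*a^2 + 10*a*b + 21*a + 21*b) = a + 7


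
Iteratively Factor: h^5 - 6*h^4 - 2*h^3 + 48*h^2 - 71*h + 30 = (h + 3)*(h^4 - 9*h^3 + 25*h^2 - 27*h + 10) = (h - 1)*(h + 3)*(h^3 - 8*h^2 + 17*h - 10) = (h - 2)*(h - 1)*(h + 3)*(h^2 - 6*h + 5) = (h - 5)*(h - 2)*(h - 1)*(h + 3)*(h - 1)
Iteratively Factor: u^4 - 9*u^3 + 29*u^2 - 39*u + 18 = (u - 1)*(u^3 - 8*u^2 + 21*u - 18) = (u - 3)*(u - 1)*(u^2 - 5*u + 6) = (u - 3)^2*(u - 1)*(u - 2)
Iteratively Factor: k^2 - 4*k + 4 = (k - 2)*(k - 2)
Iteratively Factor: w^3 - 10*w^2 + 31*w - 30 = (w - 2)*(w^2 - 8*w + 15) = (w - 5)*(w - 2)*(w - 3)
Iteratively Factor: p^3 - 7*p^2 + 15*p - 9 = (p - 1)*(p^2 - 6*p + 9) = (p - 3)*(p - 1)*(p - 3)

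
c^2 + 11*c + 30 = (c + 5)*(c + 6)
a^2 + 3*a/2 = a*(a + 3/2)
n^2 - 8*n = n*(n - 8)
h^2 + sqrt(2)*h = h*(h + sqrt(2))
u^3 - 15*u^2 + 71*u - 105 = (u - 7)*(u - 5)*(u - 3)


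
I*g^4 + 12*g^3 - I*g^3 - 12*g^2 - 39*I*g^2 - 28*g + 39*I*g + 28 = (g - 7*I)*(g - 4*I)*(g - I)*(I*g - I)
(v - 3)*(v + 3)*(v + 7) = v^3 + 7*v^2 - 9*v - 63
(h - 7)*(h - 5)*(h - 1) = h^3 - 13*h^2 + 47*h - 35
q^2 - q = q*(q - 1)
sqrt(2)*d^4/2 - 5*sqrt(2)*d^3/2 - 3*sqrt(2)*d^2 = d^2*(d - 6)*(sqrt(2)*d/2 + sqrt(2)/2)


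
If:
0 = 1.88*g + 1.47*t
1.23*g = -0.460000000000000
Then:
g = -0.37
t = 0.48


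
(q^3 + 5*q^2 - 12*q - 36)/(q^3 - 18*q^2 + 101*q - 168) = (q^2 + 8*q + 12)/(q^2 - 15*q + 56)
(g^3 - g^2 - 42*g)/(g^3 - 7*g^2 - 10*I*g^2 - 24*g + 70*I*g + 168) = g*(g + 6)/(g^2 - 10*I*g - 24)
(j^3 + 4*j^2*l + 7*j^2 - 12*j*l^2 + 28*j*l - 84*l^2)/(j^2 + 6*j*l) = j - 2*l + 7 - 14*l/j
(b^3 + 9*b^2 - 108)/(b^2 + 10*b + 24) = (b^2 + 3*b - 18)/(b + 4)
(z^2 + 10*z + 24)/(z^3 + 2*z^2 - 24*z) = (z + 4)/(z*(z - 4))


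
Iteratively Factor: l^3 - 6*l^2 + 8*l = (l - 2)*(l^2 - 4*l) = l*(l - 2)*(l - 4)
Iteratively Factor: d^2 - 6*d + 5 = (d - 5)*(d - 1)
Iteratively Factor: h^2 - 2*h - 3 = (h - 3)*(h + 1)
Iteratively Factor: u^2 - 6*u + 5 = (u - 5)*(u - 1)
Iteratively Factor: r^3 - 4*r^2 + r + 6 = (r - 2)*(r^2 - 2*r - 3) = (r - 3)*(r - 2)*(r + 1)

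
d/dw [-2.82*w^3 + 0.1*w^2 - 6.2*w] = -8.46*w^2 + 0.2*w - 6.2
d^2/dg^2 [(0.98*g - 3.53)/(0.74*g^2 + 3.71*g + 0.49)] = ((0.98*g - 3.53)*(1.48*g + 3.71)*(2.96*g + 7.42) - (4.3512*g + 2.0472)*(0.74*g^2 + 3.71*g + 0.49))/(0.74*g^2 + 3.71*g + 0.49)^3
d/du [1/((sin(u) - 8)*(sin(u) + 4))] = 2*(2 - sin(u))*cos(u)/((sin(u) - 8)^2*(sin(u) + 4)^2)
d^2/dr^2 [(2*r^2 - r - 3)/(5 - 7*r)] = 264/(343*r^3 - 735*r^2 + 525*r - 125)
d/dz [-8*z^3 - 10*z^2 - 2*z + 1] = -24*z^2 - 20*z - 2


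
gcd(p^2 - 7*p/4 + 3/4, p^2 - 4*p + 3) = p - 1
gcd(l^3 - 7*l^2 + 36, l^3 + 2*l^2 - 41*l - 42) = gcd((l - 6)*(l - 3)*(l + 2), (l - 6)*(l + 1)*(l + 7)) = l - 6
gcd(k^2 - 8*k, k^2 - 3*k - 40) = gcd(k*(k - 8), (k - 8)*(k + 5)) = k - 8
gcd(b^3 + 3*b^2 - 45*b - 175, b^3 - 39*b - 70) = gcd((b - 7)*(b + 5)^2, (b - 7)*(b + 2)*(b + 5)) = b^2 - 2*b - 35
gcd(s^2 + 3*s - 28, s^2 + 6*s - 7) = s + 7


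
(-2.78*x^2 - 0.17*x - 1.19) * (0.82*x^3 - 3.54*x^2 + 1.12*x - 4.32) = -2.2796*x^5 + 9.7018*x^4 - 3.4876*x^3 + 16.0318*x^2 - 0.5984*x + 5.1408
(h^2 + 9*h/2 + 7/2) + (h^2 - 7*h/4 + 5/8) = 2*h^2 + 11*h/4 + 33/8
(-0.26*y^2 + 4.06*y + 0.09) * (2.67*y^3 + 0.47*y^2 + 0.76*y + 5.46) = -0.6942*y^5 + 10.718*y^4 + 1.9509*y^3 + 1.7083*y^2 + 22.236*y + 0.4914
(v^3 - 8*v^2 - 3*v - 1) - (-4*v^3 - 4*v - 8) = 5*v^3 - 8*v^2 + v + 7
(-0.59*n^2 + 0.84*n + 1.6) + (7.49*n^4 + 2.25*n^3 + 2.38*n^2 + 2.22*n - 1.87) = 7.49*n^4 + 2.25*n^3 + 1.79*n^2 + 3.06*n - 0.27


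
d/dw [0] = 0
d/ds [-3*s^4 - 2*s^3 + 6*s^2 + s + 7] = -12*s^3 - 6*s^2 + 12*s + 1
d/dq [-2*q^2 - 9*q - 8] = -4*q - 9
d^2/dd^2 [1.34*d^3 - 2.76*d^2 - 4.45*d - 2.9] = 8.04*d - 5.52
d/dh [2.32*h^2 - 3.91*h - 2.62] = 4.64*h - 3.91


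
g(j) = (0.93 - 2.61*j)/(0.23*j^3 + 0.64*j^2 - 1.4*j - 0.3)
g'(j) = (0.93 - 2.61*j)*(-0.69*j^2 - 1.28*j + 1.4)/(0.23*j^3 + 0.64*j^2 - 1.4*j - 0.3)^2 - 2.61/(0.23*j^3 + 0.64*j^2 - 1.4*j - 0.3) = (1.2006*j^3 + 1.0287*j^2 - 1.1904*j + 2.085)/(0.0529*j^6 + 0.2944*j^5 - 0.2344*j^4 - 1.93*j^3 + 1.576*j^2 + 0.84*j + 0.09)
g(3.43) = -0.69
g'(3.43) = 0.43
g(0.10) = -1.54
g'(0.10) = 10.53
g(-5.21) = -1.78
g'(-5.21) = -2.01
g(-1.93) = 1.90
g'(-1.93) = -0.04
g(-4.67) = -4.06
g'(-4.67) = -8.84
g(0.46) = 0.34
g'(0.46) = 3.03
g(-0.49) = 4.31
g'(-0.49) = 10.56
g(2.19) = -2.26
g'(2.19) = 3.79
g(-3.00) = 2.54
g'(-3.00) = -1.47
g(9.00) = -0.11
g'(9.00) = 0.02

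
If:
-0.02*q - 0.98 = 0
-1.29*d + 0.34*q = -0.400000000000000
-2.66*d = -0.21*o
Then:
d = -12.60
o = -159.66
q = -49.00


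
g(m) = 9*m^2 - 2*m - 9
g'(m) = 18*m - 2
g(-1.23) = 7.08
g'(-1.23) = -24.14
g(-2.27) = 41.92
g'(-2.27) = -42.86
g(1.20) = 1.56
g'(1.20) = 19.60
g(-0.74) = -2.59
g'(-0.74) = -15.32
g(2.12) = 27.21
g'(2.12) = 36.16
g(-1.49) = 13.96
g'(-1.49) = -28.82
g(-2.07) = 33.70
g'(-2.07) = -39.26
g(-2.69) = 61.50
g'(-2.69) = -50.42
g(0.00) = -9.00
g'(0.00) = -2.00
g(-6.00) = 327.00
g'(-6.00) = -110.00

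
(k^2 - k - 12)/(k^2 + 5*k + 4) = (k^2 - k - 12)/(k^2 + 5*k + 4)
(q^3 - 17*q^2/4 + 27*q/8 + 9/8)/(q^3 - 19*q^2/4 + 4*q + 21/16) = 2*(q - 3)/(2*q - 7)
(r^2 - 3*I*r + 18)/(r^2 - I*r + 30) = (r + 3*I)/(r + 5*I)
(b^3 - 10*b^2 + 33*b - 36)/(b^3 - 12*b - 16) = (b^2 - 6*b + 9)/(b^2 + 4*b + 4)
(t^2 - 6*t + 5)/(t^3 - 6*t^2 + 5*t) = 1/t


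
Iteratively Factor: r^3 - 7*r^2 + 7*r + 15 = (r - 3)*(r^2 - 4*r - 5) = (r - 3)*(r + 1)*(r - 5)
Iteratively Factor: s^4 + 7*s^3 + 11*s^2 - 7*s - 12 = (s - 1)*(s^3 + 8*s^2 + 19*s + 12) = (s - 1)*(s + 3)*(s^2 + 5*s + 4) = (s - 1)*(s + 3)*(s + 4)*(s + 1)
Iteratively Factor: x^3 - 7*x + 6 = (x + 3)*(x^2 - 3*x + 2) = (x - 1)*(x + 3)*(x - 2)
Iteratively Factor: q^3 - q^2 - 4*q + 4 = (q + 2)*(q^2 - 3*q + 2) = (q - 1)*(q + 2)*(q - 2)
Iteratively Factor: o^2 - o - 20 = (o + 4)*(o - 5)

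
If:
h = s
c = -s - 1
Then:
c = -s - 1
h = s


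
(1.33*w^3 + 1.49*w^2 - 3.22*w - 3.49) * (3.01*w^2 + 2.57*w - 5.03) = 4.0033*w^5 + 7.903*w^4 - 12.5528*w^3 - 26.275*w^2 + 7.2273*w + 17.5547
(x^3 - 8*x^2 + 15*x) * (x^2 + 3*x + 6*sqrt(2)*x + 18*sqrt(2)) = x^5 - 5*x^4 + 6*sqrt(2)*x^4 - 30*sqrt(2)*x^3 - 9*x^3 - 54*sqrt(2)*x^2 + 45*x^2 + 270*sqrt(2)*x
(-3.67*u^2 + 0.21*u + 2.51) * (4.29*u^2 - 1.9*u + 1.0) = -15.7443*u^4 + 7.8739*u^3 + 6.6989*u^2 - 4.559*u + 2.51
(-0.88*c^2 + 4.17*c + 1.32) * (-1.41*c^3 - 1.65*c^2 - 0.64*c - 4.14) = 1.2408*c^5 - 4.4277*c^4 - 8.1785*c^3 - 1.2036*c^2 - 18.1086*c - 5.4648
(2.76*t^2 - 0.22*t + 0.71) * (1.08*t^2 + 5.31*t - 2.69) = 2.9808*t^4 + 14.418*t^3 - 7.8258*t^2 + 4.3619*t - 1.9099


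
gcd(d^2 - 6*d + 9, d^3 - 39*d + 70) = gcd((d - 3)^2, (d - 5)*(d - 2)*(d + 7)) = 1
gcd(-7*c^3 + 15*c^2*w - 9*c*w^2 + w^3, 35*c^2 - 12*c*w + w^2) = -7*c + w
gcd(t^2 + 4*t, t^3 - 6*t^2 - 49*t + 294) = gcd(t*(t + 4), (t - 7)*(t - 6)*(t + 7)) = 1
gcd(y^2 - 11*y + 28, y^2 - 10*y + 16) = 1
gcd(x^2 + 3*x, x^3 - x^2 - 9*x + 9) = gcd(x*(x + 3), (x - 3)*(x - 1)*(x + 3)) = x + 3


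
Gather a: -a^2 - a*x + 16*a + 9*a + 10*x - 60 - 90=-a^2 + a*(25 - x) + 10*x - 150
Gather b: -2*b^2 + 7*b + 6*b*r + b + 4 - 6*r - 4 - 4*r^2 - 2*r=-2*b^2 + b*(6*r + 8) - 4*r^2 - 8*r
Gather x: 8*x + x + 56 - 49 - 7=9*x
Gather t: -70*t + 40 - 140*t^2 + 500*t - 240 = -140*t^2 + 430*t - 200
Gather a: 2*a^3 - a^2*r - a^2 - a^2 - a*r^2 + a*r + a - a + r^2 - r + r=2*a^3 + a^2*(-r - 2) + a*(-r^2 + r) + r^2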